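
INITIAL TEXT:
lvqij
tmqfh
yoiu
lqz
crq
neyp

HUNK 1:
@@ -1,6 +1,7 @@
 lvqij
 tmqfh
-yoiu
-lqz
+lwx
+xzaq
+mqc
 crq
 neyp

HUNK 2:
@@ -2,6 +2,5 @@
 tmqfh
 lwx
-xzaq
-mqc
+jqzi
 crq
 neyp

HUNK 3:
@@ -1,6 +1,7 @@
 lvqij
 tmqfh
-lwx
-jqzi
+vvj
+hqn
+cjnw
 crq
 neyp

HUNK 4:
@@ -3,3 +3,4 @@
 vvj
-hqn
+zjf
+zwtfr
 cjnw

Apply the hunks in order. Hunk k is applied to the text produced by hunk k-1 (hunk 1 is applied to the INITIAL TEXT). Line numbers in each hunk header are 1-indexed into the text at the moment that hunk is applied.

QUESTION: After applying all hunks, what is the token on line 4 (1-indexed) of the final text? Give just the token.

Hunk 1: at line 1 remove [yoiu,lqz] add [lwx,xzaq,mqc] -> 7 lines: lvqij tmqfh lwx xzaq mqc crq neyp
Hunk 2: at line 2 remove [xzaq,mqc] add [jqzi] -> 6 lines: lvqij tmqfh lwx jqzi crq neyp
Hunk 3: at line 1 remove [lwx,jqzi] add [vvj,hqn,cjnw] -> 7 lines: lvqij tmqfh vvj hqn cjnw crq neyp
Hunk 4: at line 3 remove [hqn] add [zjf,zwtfr] -> 8 lines: lvqij tmqfh vvj zjf zwtfr cjnw crq neyp
Final line 4: zjf

Answer: zjf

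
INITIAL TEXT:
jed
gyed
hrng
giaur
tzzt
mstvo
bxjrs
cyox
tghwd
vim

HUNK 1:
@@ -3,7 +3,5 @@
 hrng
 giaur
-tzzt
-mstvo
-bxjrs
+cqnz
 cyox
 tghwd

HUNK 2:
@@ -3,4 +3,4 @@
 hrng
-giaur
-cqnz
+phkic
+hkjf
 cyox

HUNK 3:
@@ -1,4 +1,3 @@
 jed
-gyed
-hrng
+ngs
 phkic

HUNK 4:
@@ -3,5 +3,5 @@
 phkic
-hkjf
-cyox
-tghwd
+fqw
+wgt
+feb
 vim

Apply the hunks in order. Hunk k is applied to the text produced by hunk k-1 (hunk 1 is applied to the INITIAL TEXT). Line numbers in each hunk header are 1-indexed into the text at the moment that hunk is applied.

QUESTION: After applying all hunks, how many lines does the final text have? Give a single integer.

Answer: 7

Derivation:
Hunk 1: at line 3 remove [tzzt,mstvo,bxjrs] add [cqnz] -> 8 lines: jed gyed hrng giaur cqnz cyox tghwd vim
Hunk 2: at line 3 remove [giaur,cqnz] add [phkic,hkjf] -> 8 lines: jed gyed hrng phkic hkjf cyox tghwd vim
Hunk 3: at line 1 remove [gyed,hrng] add [ngs] -> 7 lines: jed ngs phkic hkjf cyox tghwd vim
Hunk 4: at line 3 remove [hkjf,cyox,tghwd] add [fqw,wgt,feb] -> 7 lines: jed ngs phkic fqw wgt feb vim
Final line count: 7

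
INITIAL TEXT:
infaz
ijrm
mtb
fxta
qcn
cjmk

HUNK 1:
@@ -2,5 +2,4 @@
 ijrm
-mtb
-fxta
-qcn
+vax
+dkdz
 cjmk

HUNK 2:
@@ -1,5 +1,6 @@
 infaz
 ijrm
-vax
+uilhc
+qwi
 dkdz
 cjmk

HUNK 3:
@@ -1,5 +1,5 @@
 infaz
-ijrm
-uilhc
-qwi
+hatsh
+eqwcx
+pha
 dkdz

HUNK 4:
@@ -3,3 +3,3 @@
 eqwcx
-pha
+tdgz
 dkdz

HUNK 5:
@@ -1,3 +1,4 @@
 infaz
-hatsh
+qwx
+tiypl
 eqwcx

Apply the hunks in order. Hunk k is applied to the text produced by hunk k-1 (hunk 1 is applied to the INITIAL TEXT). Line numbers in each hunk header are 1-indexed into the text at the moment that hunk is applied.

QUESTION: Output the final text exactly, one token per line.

Hunk 1: at line 2 remove [mtb,fxta,qcn] add [vax,dkdz] -> 5 lines: infaz ijrm vax dkdz cjmk
Hunk 2: at line 1 remove [vax] add [uilhc,qwi] -> 6 lines: infaz ijrm uilhc qwi dkdz cjmk
Hunk 3: at line 1 remove [ijrm,uilhc,qwi] add [hatsh,eqwcx,pha] -> 6 lines: infaz hatsh eqwcx pha dkdz cjmk
Hunk 4: at line 3 remove [pha] add [tdgz] -> 6 lines: infaz hatsh eqwcx tdgz dkdz cjmk
Hunk 5: at line 1 remove [hatsh] add [qwx,tiypl] -> 7 lines: infaz qwx tiypl eqwcx tdgz dkdz cjmk

Answer: infaz
qwx
tiypl
eqwcx
tdgz
dkdz
cjmk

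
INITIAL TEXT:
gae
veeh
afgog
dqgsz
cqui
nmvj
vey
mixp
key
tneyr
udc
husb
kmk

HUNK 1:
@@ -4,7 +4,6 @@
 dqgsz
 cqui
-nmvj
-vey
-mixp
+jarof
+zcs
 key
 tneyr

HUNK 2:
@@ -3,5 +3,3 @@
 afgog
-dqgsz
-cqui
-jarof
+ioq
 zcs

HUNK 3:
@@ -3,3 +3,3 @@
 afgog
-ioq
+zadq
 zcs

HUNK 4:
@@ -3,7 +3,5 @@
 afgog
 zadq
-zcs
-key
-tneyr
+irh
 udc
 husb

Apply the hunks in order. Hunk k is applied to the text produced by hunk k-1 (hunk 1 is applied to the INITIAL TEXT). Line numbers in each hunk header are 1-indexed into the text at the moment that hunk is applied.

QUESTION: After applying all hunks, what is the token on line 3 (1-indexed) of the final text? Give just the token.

Hunk 1: at line 4 remove [nmvj,vey,mixp] add [jarof,zcs] -> 12 lines: gae veeh afgog dqgsz cqui jarof zcs key tneyr udc husb kmk
Hunk 2: at line 3 remove [dqgsz,cqui,jarof] add [ioq] -> 10 lines: gae veeh afgog ioq zcs key tneyr udc husb kmk
Hunk 3: at line 3 remove [ioq] add [zadq] -> 10 lines: gae veeh afgog zadq zcs key tneyr udc husb kmk
Hunk 4: at line 3 remove [zcs,key,tneyr] add [irh] -> 8 lines: gae veeh afgog zadq irh udc husb kmk
Final line 3: afgog

Answer: afgog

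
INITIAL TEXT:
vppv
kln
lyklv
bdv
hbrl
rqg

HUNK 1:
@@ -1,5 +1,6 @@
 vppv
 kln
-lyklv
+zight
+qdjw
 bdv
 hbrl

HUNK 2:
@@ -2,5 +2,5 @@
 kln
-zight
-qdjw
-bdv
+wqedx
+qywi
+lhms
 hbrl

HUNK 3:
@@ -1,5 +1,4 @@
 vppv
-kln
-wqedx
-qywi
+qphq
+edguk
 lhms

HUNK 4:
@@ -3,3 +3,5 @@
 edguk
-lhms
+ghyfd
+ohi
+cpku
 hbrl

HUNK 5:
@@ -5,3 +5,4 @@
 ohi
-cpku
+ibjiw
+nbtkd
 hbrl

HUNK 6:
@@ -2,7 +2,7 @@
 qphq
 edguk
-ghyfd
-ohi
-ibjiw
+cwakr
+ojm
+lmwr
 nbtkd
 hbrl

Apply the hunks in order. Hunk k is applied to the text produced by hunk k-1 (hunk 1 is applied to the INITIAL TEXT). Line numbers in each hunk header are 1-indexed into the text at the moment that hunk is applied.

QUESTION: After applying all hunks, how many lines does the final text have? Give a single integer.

Answer: 9

Derivation:
Hunk 1: at line 1 remove [lyklv] add [zight,qdjw] -> 7 lines: vppv kln zight qdjw bdv hbrl rqg
Hunk 2: at line 2 remove [zight,qdjw,bdv] add [wqedx,qywi,lhms] -> 7 lines: vppv kln wqedx qywi lhms hbrl rqg
Hunk 3: at line 1 remove [kln,wqedx,qywi] add [qphq,edguk] -> 6 lines: vppv qphq edguk lhms hbrl rqg
Hunk 4: at line 3 remove [lhms] add [ghyfd,ohi,cpku] -> 8 lines: vppv qphq edguk ghyfd ohi cpku hbrl rqg
Hunk 5: at line 5 remove [cpku] add [ibjiw,nbtkd] -> 9 lines: vppv qphq edguk ghyfd ohi ibjiw nbtkd hbrl rqg
Hunk 6: at line 2 remove [ghyfd,ohi,ibjiw] add [cwakr,ojm,lmwr] -> 9 lines: vppv qphq edguk cwakr ojm lmwr nbtkd hbrl rqg
Final line count: 9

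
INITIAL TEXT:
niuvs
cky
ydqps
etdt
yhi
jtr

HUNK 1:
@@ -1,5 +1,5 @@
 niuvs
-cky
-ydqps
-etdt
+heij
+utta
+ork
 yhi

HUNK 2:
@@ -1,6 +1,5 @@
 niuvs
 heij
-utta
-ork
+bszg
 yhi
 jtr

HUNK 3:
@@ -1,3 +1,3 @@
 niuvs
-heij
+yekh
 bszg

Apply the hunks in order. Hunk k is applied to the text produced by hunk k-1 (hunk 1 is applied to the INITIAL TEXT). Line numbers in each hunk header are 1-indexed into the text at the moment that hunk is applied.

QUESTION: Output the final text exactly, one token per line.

Answer: niuvs
yekh
bszg
yhi
jtr

Derivation:
Hunk 1: at line 1 remove [cky,ydqps,etdt] add [heij,utta,ork] -> 6 lines: niuvs heij utta ork yhi jtr
Hunk 2: at line 1 remove [utta,ork] add [bszg] -> 5 lines: niuvs heij bszg yhi jtr
Hunk 3: at line 1 remove [heij] add [yekh] -> 5 lines: niuvs yekh bszg yhi jtr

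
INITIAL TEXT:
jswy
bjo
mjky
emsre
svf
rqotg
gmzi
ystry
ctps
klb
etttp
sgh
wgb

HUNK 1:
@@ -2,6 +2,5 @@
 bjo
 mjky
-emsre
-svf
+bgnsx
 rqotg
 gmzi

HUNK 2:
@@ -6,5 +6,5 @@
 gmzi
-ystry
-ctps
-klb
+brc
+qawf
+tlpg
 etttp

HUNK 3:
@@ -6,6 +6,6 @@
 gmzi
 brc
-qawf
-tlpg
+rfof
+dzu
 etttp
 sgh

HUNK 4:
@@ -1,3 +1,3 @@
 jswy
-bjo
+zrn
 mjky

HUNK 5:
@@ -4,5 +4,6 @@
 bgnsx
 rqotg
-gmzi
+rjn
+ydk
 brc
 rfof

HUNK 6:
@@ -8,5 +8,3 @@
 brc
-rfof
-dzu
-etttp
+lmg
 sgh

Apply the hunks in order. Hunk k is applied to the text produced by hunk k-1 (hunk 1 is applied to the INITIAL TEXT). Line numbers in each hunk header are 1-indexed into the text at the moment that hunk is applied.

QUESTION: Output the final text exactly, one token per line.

Answer: jswy
zrn
mjky
bgnsx
rqotg
rjn
ydk
brc
lmg
sgh
wgb

Derivation:
Hunk 1: at line 2 remove [emsre,svf] add [bgnsx] -> 12 lines: jswy bjo mjky bgnsx rqotg gmzi ystry ctps klb etttp sgh wgb
Hunk 2: at line 6 remove [ystry,ctps,klb] add [brc,qawf,tlpg] -> 12 lines: jswy bjo mjky bgnsx rqotg gmzi brc qawf tlpg etttp sgh wgb
Hunk 3: at line 6 remove [qawf,tlpg] add [rfof,dzu] -> 12 lines: jswy bjo mjky bgnsx rqotg gmzi brc rfof dzu etttp sgh wgb
Hunk 4: at line 1 remove [bjo] add [zrn] -> 12 lines: jswy zrn mjky bgnsx rqotg gmzi brc rfof dzu etttp sgh wgb
Hunk 5: at line 4 remove [gmzi] add [rjn,ydk] -> 13 lines: jswy zrn mjky bgnsx rqotg rjn ydk brc rfof dzu etttp sgh wgb
Hunk 6: at line 8 remove [rfof,dzu,etttp] add [lmg] -> 11 lines: jswy zrn mjky bgnsx rqotg rjn ydk brc lmg sgh wgb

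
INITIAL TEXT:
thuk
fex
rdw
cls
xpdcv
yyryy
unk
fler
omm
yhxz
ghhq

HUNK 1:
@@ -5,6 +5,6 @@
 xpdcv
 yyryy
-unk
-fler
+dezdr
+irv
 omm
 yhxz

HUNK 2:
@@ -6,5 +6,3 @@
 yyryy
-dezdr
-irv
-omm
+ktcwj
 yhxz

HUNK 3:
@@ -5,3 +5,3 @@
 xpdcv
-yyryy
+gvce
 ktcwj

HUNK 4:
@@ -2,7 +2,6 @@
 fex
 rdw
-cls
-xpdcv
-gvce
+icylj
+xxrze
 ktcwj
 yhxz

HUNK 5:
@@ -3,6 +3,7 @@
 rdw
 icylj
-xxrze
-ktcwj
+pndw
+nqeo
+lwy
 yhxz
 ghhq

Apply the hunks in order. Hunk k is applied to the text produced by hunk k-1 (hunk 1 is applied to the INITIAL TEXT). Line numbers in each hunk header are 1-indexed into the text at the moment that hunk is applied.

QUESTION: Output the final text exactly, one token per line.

Hunk 1: at line 5 remove [unk,fler] add [dezdr,irv] -> 11 lines: thuk fex rdw cls xpdcv yyryy dezdr irv omm yhxz ghhq
Hunk 2: at line 6 remove [dezdr,irv,omm] add [ktcwj] -> 9 lines: thuk fex rdw cls xpdcv yyryy ktcwj yhxz ghhq
Hunk 3: at line 5 remove [yyryy] add [gvce] -> 9 lines: thuk fex rdw cls xpdcv gvce ktcwj yhxz ghhq
Hunk 4: at line 2 remove [cls,xpdcv,gvce] add [icylj,xxrze] -> 8 lines: thuk fex rdw icylj xxrze ktcwj yhxz ghhq
Hunk 5: at line 3 remove [xxrze,ktcwj] add [pndw,nqeo,lwy] -> 9 lines: thuk fex rdw icylj pndw nqeo lwy yhxz ghhq

Answer: thuk
fex
rdw
icylj
pndw
nqeo
lwy
yhxz
ghhq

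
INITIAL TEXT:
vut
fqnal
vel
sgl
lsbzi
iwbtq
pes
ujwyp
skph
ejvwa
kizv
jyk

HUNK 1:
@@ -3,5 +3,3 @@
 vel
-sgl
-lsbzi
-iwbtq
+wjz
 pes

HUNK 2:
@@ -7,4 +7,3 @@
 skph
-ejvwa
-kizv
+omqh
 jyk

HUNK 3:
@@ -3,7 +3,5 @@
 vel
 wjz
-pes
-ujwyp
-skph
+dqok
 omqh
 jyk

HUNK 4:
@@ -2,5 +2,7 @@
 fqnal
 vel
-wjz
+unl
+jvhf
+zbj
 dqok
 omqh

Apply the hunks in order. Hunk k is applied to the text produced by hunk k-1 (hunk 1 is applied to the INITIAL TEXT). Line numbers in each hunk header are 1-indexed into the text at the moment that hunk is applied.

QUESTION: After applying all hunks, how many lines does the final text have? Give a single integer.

Hunk 1: at line 3 remove [sgl,lsbzi,iwbtq] add [wjz] -> 10 lines: vut fqnal vel wjz pes ujwyp skph ejvwa kizv jyk
Hunk 2: at line 7 remove [ejvwa,kizv] add [omqh] -> 9 lines: vut fqnal vel wjz pes ujwyp skph omqh jyk
Hunk 3: at line 3 remove [pes,ujwyp,skph] add [dqok] -> 7 lines: vut fqnal vel wjz dqok omqh jyk
Hunk 4: at line 2 remove [wjz] add [unl,jvhf,zbj] -> 9 lines: vut fqnal vel unl jvhf zbj dqok omqh jyk
Final line count: 9

Answer: 9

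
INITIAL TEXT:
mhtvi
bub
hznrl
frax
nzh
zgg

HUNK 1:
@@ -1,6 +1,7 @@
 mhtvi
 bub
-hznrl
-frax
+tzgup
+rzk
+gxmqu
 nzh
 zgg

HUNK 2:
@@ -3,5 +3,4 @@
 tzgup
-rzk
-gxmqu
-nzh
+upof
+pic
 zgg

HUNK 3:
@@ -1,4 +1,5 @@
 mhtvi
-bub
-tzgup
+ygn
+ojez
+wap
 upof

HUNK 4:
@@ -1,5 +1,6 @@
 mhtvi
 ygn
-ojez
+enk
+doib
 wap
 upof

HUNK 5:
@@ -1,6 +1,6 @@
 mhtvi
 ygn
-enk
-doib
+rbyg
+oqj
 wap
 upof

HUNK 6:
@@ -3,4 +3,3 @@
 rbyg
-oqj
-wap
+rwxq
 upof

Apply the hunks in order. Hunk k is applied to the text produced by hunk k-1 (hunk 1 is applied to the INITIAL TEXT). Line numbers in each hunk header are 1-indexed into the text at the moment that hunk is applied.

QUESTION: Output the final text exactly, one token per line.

Answer: mhtvi
ygn
rbyg
rwxq
upof
pic
zgg

Derivation:
Hunk 1: at line 1 remove [hznrl,frax] add [tzgup,rzk,gxmqu] -> 7 lines: mhtvi bub tzgup rzk gxmqu nzh zgg
Hunk 2: at line 3 remove [rzk,gxmqu,nzh] add [upof,pic] -> 6 lines: mhtvi bub tzgup upof pic zgg
Hunk 3: at line 1 remove [bub,tzgup] add [ygn,ojez,wap] -> 7 lines: mhtvi ygn ojez wap upof pic zgg
Hunk 4: at line 1 remove [ojez] add [enk,doib] -> 8 lines: mhtvi ygn enk doib wap upof pic zgg
Hunk 5: at line 1 remove [enk,doib] add [rbyg,oqj] -> 8 lines: mhtvi ygn rbyg oqj wap upof pic zgg
Hunk 6: at line 3 remove [oqj,wap] add [rwxq] -> 7 lines: mhtvi ygn rbyg rwxq upof pic zgg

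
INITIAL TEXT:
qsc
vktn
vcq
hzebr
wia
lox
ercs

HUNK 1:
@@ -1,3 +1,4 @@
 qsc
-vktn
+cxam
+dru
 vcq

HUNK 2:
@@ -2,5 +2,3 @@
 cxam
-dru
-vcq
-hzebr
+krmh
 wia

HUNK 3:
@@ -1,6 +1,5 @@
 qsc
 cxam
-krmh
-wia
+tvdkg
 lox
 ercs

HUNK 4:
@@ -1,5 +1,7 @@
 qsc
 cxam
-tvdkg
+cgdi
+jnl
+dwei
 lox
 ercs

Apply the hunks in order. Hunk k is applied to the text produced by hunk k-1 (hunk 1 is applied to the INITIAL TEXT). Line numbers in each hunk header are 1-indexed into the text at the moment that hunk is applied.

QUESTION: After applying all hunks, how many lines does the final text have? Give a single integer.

Hunk 1: at line 1 remove [vktn] add [cxam,dru] -> 8 lines: qsc cxam dru vcq hzebr wia lox ercs
Hunk 2: at line 2 remove [dru,vcq,hzebr] add [krmh] -> 6 lines: qsc cxam krmh wia lox ercs
Hunk 3: at line 1 remove [krmh,wia] add [tvdkg] -> 5 lines: qsc cxam tvdkg lox ercs
Hunk 4: at line 1 remove [tvdkg] add [cgdi,jnl,dwei] -> 7 lines: qsc cxam cgdi jnl dwei lox ercs
Final line count: 7

Answer: 7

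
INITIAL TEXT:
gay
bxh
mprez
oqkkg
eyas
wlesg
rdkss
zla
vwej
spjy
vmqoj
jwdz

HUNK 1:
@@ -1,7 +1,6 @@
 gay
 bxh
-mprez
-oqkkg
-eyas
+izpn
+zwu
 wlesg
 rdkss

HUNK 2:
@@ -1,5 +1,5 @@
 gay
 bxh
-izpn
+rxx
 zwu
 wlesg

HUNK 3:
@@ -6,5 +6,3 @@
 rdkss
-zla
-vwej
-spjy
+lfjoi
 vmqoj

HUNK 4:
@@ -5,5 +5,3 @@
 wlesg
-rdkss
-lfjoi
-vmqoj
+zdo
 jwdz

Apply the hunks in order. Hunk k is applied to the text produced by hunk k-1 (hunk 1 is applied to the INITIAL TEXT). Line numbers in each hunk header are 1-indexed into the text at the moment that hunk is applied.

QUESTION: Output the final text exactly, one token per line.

Hunk 1: at line 1 remove [mprez,oqkkg,eyas] add [izpn,zwu] -> 11 lines: gay bxh izpn zwu wlesg rdkss zla vwej spjy vmqoj jwdz
Hunk 2: at line 1 remove [izpn] add [rxx] -> 11 lines: gay bxh rxx zwu wlesg rdkss zla vwej spjy vmqoj jwdz
Hunk 3: at line 6 remove [zla,vwej,spjy] add [lfjoi] -> 9 lines: gay bxh rxx zwu wlesg rdkss lfjoi vmqoj jwdz
Hunk 4: at line 5 remove [rdkss,lfjoi,vmqoj] add [zdo] -> 7 lines: gay bxh rxx zwu wlesg zdo jwdz

Answer: gay
bxh
rxx
zwu
wlesg
zdo
jwdz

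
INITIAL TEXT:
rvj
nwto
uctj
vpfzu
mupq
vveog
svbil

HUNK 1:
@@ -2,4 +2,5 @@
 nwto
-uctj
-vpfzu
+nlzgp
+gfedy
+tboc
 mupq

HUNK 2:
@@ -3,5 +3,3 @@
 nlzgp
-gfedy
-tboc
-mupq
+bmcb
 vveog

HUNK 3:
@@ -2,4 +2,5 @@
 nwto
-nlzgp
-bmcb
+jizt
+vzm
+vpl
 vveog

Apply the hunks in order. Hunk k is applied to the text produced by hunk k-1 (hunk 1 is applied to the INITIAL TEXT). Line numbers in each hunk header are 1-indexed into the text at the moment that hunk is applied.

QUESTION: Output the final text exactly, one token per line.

Answer: rvj
nwto
jizt
vzm
vpl
vveog
svbil

Derivation:
Hunk 1: at line 2 remove [uctj,vpfzu] add [nlzgp,gfedy,tboc] -> 8 lines: rvj nwto nlzgp gfedy tboc mupq vveog svbil
Hunk 2: at line 3 remove [gfedy,tboc,mupq] add [bmcb] -> 6 lines: rvj nwto nlzgp bmcb vveog svbil
Hunk 3: at line 2 remove [nlzgp,bmcb] add [jizt,vzm,vpl] -> 7 lines: rvj nwto jizt vzm vpl vveog svbil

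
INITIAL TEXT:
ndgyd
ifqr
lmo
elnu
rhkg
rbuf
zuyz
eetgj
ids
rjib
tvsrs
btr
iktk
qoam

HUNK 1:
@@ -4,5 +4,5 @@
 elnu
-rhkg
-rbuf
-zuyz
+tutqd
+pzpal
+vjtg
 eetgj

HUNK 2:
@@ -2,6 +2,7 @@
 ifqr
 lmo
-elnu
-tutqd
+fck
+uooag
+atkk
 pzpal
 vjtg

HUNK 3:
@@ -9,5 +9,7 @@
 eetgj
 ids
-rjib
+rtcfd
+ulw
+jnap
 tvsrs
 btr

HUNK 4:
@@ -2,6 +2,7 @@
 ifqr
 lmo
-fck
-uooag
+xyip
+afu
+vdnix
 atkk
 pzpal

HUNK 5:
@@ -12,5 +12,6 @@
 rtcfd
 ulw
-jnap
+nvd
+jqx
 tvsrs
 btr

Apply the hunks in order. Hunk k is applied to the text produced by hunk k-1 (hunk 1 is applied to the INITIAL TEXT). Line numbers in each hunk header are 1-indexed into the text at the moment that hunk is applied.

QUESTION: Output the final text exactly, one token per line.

Answer: ndgyd
ifqr
lmo
xyip
afu
vdnix
atkk
pzpal
vjtg
eetgj
ids
rtcfd
ulw
nvd
jqx
tvsrs
btr
iktk
qoam

Derivation:
Hunk 1: at line 4 remove [rhkg,rbuf,zuyz] add [tutqd,pzpal,vjtg] -> 14 lines: ndgyd ifqr lmo elnu tutqd pzpal vjtg eetgj ids rjib tvsrs btr iktk qoam
Hunk 2: at line 2 remove [elnu,tutqd] add [fck,uooag,atkk] -> 15 lines: ndgyd ifqr lmo fck uooag atkk pzpal vjtg eetgj ids rjib tvsrs btr iktk qoam
Hunk 3: at line 9 remove [rjib] add [rtcfd,ulw,jnap] -> 17 lines: ndgyd ifqr lmo fck uooag atkk pzpal vjtg eetgj ids rtcfd ulw jnap tvsrs btr iktk qoam
Hunk 4: at line 2 remove [fck,uooag] add [xyip,afu,vdnix] -> 18 lines: ndgyd ifqr lmo xyip afu vdnix atkk pzpal vjtg eetgj ids rtcfd ulw jnap tvsrs btr iktk qoam
Hunk 5: at line 12 remove [jnap] add [nvd,jqx] -> 19 lines: ndgyd ifqr lmo xyip afu vdnix atkk pzpal vjtg eetgj ids rtcfd ulw nvd jqx tvsrs btr iktk qoam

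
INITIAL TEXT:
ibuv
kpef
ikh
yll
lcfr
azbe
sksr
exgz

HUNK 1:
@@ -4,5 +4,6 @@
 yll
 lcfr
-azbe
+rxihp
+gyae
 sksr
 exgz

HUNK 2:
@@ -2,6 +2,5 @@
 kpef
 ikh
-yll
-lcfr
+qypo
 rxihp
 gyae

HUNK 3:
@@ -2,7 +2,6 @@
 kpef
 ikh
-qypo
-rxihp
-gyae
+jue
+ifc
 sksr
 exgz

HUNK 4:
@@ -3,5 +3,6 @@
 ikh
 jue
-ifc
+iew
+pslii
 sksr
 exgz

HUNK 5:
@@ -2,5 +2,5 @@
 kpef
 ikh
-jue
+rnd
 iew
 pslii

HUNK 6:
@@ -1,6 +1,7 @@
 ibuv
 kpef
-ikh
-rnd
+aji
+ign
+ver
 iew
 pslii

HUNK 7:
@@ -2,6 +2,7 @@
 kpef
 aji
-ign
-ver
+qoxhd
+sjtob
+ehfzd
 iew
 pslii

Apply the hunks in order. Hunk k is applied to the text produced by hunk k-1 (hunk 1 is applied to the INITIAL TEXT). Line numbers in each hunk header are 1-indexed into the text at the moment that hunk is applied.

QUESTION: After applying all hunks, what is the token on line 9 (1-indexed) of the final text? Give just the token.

Hunk 1: at line 4 remove [azbe] add [rxihp,gyae] -> 9 lines: ibuv kpef ikh yll lcfr rxihp gyae sksr exgz
Hunk 2: at line 2 remove [yll,lcfr] add [qypo] -> 8 lines: ibuv kpef ikh qypo rxihp gyae sksr exgz
Hunk 3: at line 2 remove [qypo,rxihp,gyae] add [jue,ifc] -> 7 lines: ibuv kpef ikh jue ifc sksr exgz
Hunk 4: at line 3 remove [ifc] add [iew,pslii] -> 8 lines: ibuv kpef ikh jue iew pslii sksr exgz
Hunk 5: at line 2 remove [jue] add [rnd] -> 8 lines: ibuv kpef ikh rnd iew pslii sksr exgz
Hunk 6: at line 1 remove [ikh,rnd] add [aji,ign,ver] -> 9 lines: ibuv kpef aji ign ver iew pslii sksr exgz
Hunk 7: at line 2 remove [ign,ver] add [qoxhd,sjtob,ehfzd] -> 10 lines: ibuv kpef aji qoxhd sjtob ehfzd iew pslii sksr exgz
Final line 9: sksr

Answer: sksr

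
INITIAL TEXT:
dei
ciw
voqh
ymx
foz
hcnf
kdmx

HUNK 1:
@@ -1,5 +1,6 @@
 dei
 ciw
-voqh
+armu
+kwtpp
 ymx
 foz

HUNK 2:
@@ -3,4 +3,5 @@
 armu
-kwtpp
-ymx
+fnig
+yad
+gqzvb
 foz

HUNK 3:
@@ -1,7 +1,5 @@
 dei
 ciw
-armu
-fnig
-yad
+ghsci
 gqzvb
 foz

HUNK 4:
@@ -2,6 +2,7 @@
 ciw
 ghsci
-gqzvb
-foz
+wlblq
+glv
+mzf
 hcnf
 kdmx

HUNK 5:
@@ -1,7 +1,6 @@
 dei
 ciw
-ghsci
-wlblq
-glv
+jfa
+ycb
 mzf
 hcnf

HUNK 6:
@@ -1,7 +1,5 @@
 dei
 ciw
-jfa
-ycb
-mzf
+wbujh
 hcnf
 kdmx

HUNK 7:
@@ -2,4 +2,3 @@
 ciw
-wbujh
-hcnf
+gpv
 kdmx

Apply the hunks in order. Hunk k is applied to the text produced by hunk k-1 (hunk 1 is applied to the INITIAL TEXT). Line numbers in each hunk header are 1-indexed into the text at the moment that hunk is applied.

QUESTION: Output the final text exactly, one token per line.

Answer: dei
ciw
gpv
kdmx

Derivation:
Hunk 1: at line 1 remove [voqh] add [armu,kwtpp] -> 8 lines: dei ciw armu kwtpp ymx foz hcnf kdmx
Hunk 2: at line 3 remove [kwtpp,ymx] add [fnig,yad,gqzvb] -> 9 lines: dei ciw armu fnig yad gqzvb foz hcnf kdmx
Hunk 3: at line 1 remove [armu,fnig,yad] add [ghsci] -> 7 lines: dei ciw ghsci gqzvb foz hcnf kdmx
Hunk 4: at line 2 remove [gqzvb,foz] add [wlblq,glv,mzf] -> 8 lines: dei ciw ghsci wlblq glv mzf hcnf kdmx
Hunk 5: at line 1 remove [ghsci,wlblq,glv] add [jfa,ycb] -> 7 lines: dei ciw jfa ycb mzf hcnf kdmx
Hunk 6: at line 1 remove [jfa,ycb,mzf] add [wbujh] -> 5 lines: dei ciw wbujh hcnf kdmx
Hunk 7: at line 2 remove [wbujh,hcnf] add [gpv] -> 4 lines: dei ciw gpv kdmx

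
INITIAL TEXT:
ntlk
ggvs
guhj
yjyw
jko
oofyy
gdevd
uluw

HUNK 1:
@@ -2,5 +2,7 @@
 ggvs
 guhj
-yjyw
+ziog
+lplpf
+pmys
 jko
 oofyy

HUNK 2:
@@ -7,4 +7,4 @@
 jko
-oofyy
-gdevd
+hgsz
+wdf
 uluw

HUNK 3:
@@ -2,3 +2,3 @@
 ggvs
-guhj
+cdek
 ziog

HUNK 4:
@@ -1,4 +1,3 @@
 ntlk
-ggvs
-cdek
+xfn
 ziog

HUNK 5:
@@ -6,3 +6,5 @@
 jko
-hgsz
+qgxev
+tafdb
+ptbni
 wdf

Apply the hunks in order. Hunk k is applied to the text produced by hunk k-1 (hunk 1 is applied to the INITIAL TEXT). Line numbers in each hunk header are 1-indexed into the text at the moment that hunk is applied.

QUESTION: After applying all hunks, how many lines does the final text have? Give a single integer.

Hunk 1: at line 2 remove [yjyw] add [ziog,lplpf,pmys] -> 10 lines: ntlk ggvs guhj ziog lplpf pmys jko oofyy gdevd uluw
Hunk 2: at line 7 remove [oofyy,gdevd] add [hgsz,wdf] -> 10 lines: ntlk ggvs guhj ziog lplpf pmys jko hgsz wdf uluw
Hunk 3: at line 2 remove [guhj] add [cdek] -> 10 lines: ntlk ggvs cdek ziog lplpf pmys jko hgsz wdf uluw
Hunk 4: at line 1 remove [ggvs,cdek] add [xfn] -> 9 lines: ntlk xfn ziog lplpf pmys jko hgsz wdf uluw
Hunk 5: at line 6 remove [hgsz] add [qgxev,tafdb,ptbni] -> 11 lines: ntlk xfn ziog lplpf pmys jko qgxev tafdb ptbni wdf uluw
Final line count: 11

Answer: 11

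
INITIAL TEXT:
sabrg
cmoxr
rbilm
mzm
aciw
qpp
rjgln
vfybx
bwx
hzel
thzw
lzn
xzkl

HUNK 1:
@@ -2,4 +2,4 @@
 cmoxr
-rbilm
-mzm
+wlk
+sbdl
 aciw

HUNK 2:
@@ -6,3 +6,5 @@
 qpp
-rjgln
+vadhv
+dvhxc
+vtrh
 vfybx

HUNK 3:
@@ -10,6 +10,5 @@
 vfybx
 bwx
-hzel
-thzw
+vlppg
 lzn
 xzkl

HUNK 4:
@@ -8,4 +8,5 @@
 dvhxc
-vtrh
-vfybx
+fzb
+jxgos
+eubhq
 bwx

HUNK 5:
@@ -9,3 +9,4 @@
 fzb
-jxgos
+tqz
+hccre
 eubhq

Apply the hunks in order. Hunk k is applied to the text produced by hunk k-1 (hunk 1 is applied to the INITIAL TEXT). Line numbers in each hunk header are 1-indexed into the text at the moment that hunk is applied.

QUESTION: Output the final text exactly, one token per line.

Answer: sabrg
cmoxr
wlk
sbdl
aciw
qpp
vadhv
dvhxc
fzb
tqz
hccre
eubhq
bwx
vlppg
lzn
xzkl

Derivation:
Hunk 1: at line 2 remove [rbilm,mzm] add [wlk,sbdl] -> 13 lines: sabrg cmoxr wlk sbdl aciw qpp rjgln vfybx bwx hzel thzw lzn xzkl
Hunk 2: at line 6 remove [rjgln] add [vadhv,dvhxc,vtrh] -> 15 lines: sabrg cmoxr wlk sbdl aciw qpp vadhv dvhxc vtrh vfybx bwx hzel thzw lzn xzkl
Hunk 3: at line 10 remove [hzel,thzw] add [vlppg] -> 14 lines: sabrg cmoxr wlk sbdl aciw qpp vadhv dvhxc vtrh vfybx bwx vlppg lzn xzkl
Hunk 4: at line 8 remove [vtrh,vfybx] add [fzb,jxgos,eubhq] -> 15 lines: sabrg cmoxr wlk sbdl aciw qpp vadhv dvhxc fzb jxgos eubhq bwx vlppg lzn xzkl
Hunk 5: at line 9 remove [jxgos] add [tqz,hccre] -> 16 lines: sabrg cmoxr wlk sbdl aciw qpp vadhv dvhxc fzb tqz hccre eubhq bwx vlppg lzn xzkl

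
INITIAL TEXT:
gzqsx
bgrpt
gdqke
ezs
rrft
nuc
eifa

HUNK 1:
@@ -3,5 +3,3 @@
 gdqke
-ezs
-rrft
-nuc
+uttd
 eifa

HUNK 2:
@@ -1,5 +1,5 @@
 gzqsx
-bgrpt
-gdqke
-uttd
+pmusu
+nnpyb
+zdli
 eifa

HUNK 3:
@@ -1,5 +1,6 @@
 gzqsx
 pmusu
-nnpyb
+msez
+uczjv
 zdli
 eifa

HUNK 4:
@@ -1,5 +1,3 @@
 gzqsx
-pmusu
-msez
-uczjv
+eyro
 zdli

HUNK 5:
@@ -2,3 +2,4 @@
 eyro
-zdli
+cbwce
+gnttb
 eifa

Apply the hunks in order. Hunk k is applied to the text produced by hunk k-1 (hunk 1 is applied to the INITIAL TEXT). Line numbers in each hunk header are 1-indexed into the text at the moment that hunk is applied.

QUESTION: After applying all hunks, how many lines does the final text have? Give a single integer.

Answer: 5

Derivation:
Hunk 1: at line 3 remove [ezs,rrft,nuc] add [uttd] -> 5 lines: gzqsx bgrpt gdqke uttd eifa
Hunk 2: at line 1 remove [bgrpt,gdqke,uttd] add [pmusu,nnpyb,zdli] -> 5 lines: gzqsx pmusu nnpyb zdli eifa
Hunk 3: at line 1 remove [nnpyb] add [msez,uczjv] -> 6 lines: gzqsx pmusu msez uczjv zdli eifa
Hunk 4: at line 1 remove [pmusu,msez,uczjv] add [eyro] -> 4 lines: gzqsx eyro zdli eifa
Hunk 5: at line 2 remove [zdli] add [cbwce,gnttb] -> 5 lines: gzqsx eyro cbwce gnttb eifa
Final line count: 5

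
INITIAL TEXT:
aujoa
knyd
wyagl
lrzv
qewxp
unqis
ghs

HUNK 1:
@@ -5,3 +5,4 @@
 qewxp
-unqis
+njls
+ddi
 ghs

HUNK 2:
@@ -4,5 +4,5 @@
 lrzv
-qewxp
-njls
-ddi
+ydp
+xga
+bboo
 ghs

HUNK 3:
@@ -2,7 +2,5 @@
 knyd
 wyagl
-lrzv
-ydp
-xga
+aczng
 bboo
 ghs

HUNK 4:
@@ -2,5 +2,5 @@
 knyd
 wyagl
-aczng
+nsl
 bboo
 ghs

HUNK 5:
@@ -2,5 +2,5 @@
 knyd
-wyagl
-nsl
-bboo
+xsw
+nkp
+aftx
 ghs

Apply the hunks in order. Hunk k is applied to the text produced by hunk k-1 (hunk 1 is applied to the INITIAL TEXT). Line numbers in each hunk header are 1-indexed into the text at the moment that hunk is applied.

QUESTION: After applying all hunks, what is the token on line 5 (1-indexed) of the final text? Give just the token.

Answer: aftx

Derivation:
Hunk 1: at line 5 remove [unqis] add [njls,ddi] -> 8 lines: aujoa knyd wyagl lrzv qewxp njls ddi ghs
Hunk 2: at line 4 remove [qewxp,njls,ddi] add [ydp,xga,bboo] -> 8 lines: aujoa knyd wyagl lrzv ydp xga bboo ghs
Hunk 3: at line 2 remove [lrzv,ydp,xga] add [aczng] -> 6 lines: aujoa knyd wyagl aczng bboo ghs
Hunk 4: at line 2 remove [aczng] add [nsl] -> 6 lines: aujoa knyd wyagl nsl bboo ghs
Hunk 5: at line 2 remove [wyagl,nsl,bboo] add [xsw,nkp,aftx] -> 6 lines: aujoa knyd xsw nkp aftx ghs
Final line 5: aftx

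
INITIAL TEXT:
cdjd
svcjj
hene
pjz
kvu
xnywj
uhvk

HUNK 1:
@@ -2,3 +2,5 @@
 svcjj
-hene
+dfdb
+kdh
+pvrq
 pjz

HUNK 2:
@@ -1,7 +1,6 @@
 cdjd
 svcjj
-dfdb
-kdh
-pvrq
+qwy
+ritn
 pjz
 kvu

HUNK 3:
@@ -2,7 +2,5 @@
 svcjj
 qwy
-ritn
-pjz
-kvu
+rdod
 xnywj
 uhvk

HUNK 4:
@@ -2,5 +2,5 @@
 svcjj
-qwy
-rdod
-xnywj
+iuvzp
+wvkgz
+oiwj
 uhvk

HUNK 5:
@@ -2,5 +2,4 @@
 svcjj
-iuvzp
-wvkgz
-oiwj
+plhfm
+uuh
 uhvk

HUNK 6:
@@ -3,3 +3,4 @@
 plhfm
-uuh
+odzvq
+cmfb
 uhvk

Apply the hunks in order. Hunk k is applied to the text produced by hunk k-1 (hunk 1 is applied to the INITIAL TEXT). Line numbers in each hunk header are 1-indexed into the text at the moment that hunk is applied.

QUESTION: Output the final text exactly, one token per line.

Hunk 1: at line 2 remove [hene] add [dfdb,kdh,pvrq] -> 9 lines: cdjd svcjj dfdb kdh pvrq pjz kvu xnywj uhvk
Hunk 2: at line 1 remove [dfdb,kdh,pvrq] add [qwy,ritn] -> 8 lines: cdjd svcjj qwy ritn pjz kvu xnywj uhvk
Hunk 3: at line 2 remove [ritn,pjz,kvu] add [rdod] -> 6 lines: cdjd svcjj qwy rdod xnywj uhvk
Hunk 4: at line 2 remove [qwy,rdod,xnywj] add [iuvzp,wvkgz,oiwj] -> 6 lines: cdjd svcjj iuvzp wvkgz oiwj uhvk
Hunk 5: at line 2 remove [iuvzp,wvkgz,oiwj] add [plhfm,uuh] -> 5 lines: cdjd svcjj plhfm uuh uhvk
Hunk 6: at line 3 remove [uuh] add [odzvq,cmfb] -> 6 lines: cdjd svcjj plhfm odzvq cmfb uhvk

Answer: cdjd
svcjj
plhfm
odzvq
cmfb
uhvk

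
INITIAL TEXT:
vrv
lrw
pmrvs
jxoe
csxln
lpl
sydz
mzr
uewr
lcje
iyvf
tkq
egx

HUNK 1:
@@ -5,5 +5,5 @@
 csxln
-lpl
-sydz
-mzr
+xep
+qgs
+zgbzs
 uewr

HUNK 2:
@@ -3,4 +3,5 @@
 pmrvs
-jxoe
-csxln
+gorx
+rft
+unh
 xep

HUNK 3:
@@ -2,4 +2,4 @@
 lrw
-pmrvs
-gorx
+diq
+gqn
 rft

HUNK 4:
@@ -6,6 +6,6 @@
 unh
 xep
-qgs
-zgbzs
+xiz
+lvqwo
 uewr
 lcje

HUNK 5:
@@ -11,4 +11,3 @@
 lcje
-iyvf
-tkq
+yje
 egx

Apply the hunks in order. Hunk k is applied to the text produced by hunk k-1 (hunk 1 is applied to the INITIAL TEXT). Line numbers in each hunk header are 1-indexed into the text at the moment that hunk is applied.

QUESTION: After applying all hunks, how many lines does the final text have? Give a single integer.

Answer: 13

Derivation:
Hunk 1: at line 5 remove [lpl,sydz,mzr] add [xep,qgs,zgbzs] -> 13 lines: vrv lrw pmrvs jxoe csxln xep qgs zgbzs uewr lcje iyvf tkq egx
Hunk 2: at line 3 remove [jxoe,csxln] add [gorx,rft,unh] -> 14 lines: vrv lrw pmrvs gorx rft unh xep qgs zgbzs uewr lcje iyvf tkq egx
Hunk 3: at line 2 remove [pmrvs,gorx] add [diq,gqn] -> 14 lines: vrv lrw diq gqn rft unh xep qgs zgbzs uewr lcje iyvf tkq egx
Hunk 4: at line 6 remove [qgs,zgbzs] add [xiz,lvqwo] -> 14 lines: vrv lrw diq gqn rft unh xep xiz lvqwo uewr lcje iyvf tkq egx
Hunk 5: at line 11 remove [iyvf,tkq] add [yje] -> 13 lines: vrv lrw diq gqn rft unh xep xiz lvqwo uewr lcje yje egx
Final line count: 13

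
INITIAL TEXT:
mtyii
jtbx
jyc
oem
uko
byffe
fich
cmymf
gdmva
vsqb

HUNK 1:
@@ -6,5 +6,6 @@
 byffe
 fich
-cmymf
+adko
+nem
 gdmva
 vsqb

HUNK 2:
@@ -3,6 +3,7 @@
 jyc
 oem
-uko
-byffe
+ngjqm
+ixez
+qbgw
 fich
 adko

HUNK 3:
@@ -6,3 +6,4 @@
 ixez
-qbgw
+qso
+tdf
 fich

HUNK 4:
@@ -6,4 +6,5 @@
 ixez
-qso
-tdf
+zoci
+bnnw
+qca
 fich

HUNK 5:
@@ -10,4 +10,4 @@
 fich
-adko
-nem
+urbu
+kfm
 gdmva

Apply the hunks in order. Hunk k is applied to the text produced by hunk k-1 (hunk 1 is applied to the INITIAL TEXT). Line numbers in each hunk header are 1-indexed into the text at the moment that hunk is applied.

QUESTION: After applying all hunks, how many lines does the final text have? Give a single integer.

Answer: 14

Derivation:
Hunk 1: at line 6 remove [cmymf] add [adko,nem] -> 11 lines: mtyii jtbx jyc oem uko byffe fich adko nem gdmva vsqb
Hunk 2: at line 3 remove [uko,byffe] add [ngjqm,ixez,qbgw] -> 12 lines: mtyii jtbx jyc oem ngjqm ixez qbgw fich adko nem gdmva vsqb
Hunk 3: at line 6 remove [qbgw] add [qso,tdf] -> 13 lines: mtyii jtbx jyc oem ngjqm ixez qso tdf fich adko nem gdmva vsqb
Hunk 4: at line 6 remove [qso,tdf] add [zoci,bnnw,qca] -> 14 lines: mtyii jtbx jyc oem ngjqm ixez zoci bnnw qca fich adko nem gdmva vsqb
Hunk 5: at line 10 remove [adko,nem] add [urbu,kfm] -> 14 lines: mtyii jtbx jyc oem ngjqm ixez zoci bnnw qca fich urbu kfm gdmva vsqb
Final line count: 14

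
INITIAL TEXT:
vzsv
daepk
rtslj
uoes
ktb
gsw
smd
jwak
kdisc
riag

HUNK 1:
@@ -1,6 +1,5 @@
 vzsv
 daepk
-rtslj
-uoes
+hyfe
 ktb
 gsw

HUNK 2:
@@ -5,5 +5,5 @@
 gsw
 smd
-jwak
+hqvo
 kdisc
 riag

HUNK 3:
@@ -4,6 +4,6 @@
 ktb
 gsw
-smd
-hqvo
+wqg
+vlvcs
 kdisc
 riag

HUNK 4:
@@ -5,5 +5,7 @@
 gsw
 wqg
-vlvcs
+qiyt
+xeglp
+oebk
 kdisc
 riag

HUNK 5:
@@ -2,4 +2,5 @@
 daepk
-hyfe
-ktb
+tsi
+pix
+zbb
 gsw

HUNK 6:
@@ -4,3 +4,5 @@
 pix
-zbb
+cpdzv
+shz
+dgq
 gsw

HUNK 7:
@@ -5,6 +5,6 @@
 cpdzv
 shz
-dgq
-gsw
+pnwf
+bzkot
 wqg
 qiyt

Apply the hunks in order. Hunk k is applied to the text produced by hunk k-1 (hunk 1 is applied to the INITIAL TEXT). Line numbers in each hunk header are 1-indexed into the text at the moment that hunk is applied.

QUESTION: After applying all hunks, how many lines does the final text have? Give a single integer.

Answer: 14

Derivation:
Hunk 1: at line 1 remove [rtslj,uoes] add [hyfe] -> 9 lines: vzsv daepk hyfe ktb gsw smd jwak kdisc riag
Hunk 2: at line 5 remove [jwak] add [hqvo] -> 9 lines: vzsv daepk hyfe ktb gsw smd hqvo kdisc riag
Hunk 3: at line 4 remove [smd,hqvo] add [wqg,vlvcs] -> 9 lines: vzsv daepk hyfe ktb gsw wqg vlvcs kdisc riag
Hunk 4: at line 5 remove [vlvcs] add [qiyt,xeglp,oebk] -> 11 lines: vzsv daepk hyfe ktb gsw wqg qiyt xeglp oebk kdisc riag
Hunk 5: at line 2 remove [hyfe,ktb] add [tsi,pix,zbb] -> 12 lines: vzsv daepk tsi pix zbb gsw wqg qiyt xeglp oebk kdisc riag
Hunk 6: at line 4 remove [zbb] add [cpdzv,shz,dgq] -> 14 lines: vzsv daepk tsi pix cpdzv shz dgq gsw wqg qiyt xeglp oebk kdisc riag
Hunk 7: at line 5 remove [dgq,gsw] add [pnwf,bzkot] -> 14 lines: vzsv daepk tsi pix cpdzv shz pnwf bzkot wqg qiyt xeglp oebk kdisc riag
Final line count: 14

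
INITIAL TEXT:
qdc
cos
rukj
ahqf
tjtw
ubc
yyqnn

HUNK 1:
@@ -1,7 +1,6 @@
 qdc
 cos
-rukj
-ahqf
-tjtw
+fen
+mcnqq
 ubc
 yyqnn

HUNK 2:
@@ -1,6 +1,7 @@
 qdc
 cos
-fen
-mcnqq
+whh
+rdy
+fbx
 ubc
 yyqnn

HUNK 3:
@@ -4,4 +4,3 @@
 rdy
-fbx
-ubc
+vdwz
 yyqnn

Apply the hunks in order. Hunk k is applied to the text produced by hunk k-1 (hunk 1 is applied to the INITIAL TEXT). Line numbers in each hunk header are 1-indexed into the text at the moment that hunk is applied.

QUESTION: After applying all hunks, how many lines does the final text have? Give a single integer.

Answer: 6

Derivation:
Hunk 1: at line 1 remove [rukj,ahqf,tjtw] add [fen,mcnqq] -> 6 lines: qdc cos fen mcnqq ubc yyqnn
Hunk 2: at line 1 remove [fen,mcnqq] add [whh,rdy,fbx] -> 7 lines: qdc cos whh rdy fbx ubc yyqnn
Hunk 3: at line 4 remove [fbx,ubc] add [vdwz] -> 6 lines: qdc cos whh rdy vdwz yyqnn
Final line count: 6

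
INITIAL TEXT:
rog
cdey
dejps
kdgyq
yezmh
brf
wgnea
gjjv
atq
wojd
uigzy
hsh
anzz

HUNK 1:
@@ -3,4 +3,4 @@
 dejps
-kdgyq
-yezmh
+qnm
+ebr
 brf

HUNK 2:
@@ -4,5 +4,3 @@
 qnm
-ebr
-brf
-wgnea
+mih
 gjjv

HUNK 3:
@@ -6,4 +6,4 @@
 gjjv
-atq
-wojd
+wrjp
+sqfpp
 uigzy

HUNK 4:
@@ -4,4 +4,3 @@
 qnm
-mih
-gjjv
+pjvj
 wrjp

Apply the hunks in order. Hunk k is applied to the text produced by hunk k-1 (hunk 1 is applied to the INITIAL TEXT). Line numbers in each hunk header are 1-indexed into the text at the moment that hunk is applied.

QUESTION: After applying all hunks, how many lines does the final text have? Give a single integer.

Answer: 10

Derivation:
Hunk 1: at line 3 remove [kdgyq,yezmh] add [qnm,ebr] -> 13 lines: rog cdey dejps qnm ebr brf wgnea gjjv atq wojd uigzy hsh anzz
Hunk 2: at line 4 remove [ebr,brf,wgnea] add [mih] -> 11 lines: rog cdey dejps qnm mih gjjv atq wojd uigzy hsh anzz
Hunk 3: at line 6 remove [atq,wojd] add [wrjp,sqfpp] -> 11 lines: rog cdey dejps qnm mih gjjv wrjp sqfpp uigzy hsh anzz
Hunk 4: at line 4 remove [mih,gjjv] add [pjvj] -> 10 lines: rog cdey dejps qnm pjvj wrjp sqfpp uigzy hsh anzz
Final line count: 10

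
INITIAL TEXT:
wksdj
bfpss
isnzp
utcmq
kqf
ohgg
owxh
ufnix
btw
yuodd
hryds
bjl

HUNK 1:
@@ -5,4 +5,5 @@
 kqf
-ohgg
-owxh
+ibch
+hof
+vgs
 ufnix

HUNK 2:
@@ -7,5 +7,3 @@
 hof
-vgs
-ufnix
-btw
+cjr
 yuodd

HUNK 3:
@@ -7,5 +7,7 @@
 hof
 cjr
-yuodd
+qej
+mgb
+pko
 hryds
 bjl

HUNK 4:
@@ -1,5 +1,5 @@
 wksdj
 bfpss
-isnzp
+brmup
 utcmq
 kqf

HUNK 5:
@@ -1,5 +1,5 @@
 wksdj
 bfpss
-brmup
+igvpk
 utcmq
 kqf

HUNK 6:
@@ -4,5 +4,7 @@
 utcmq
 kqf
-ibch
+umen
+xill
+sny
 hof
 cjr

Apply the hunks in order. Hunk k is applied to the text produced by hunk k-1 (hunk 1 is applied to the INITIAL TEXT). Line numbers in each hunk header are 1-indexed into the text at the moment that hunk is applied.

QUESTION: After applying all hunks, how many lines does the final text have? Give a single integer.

Hunk 1: at line 5 remove [ohgg,owxh] add [ibch,hof,vgs] -> 13 lines: wksdj bfpss isnzp utcmq kqf ibch hof vgs ufnix btw yuodd hryds bjl
Hunk 2: at line 7 remove [vgs,ufnix,btw] add [cjr] -> 11 lines: wksdj bfpss isnzp utcmq kqf ibch hof cjr yuodd hryds bjl
Hunk 3: at line 7 remove [yuodd] add [qej,mgb,pko] -> 13 lines: wksdj bfpss isnzp utcmq kqf ibch hof cjr qej mgb pko hryds bjl
Hunk 4: at line 1 remove [isnzp] add [brmup] -> 13 lines: wksdj bfpss brmup utcmq kqf ibch hof cjr qej mgb pko hryds bjl
Hunk 5: at line 1 remove [brmup] add [igvpk] -> 13 lines: wksdj bfpss igvpk utcmq kqf ibch hof cjr qej mgb pko hryds bjl
Hunk 6: at line 4 remove [ibch] add [umen,xill,sny] -> 15 lines: wksdj bfpss igvpk utcmq kqf umen xill sny hof cjr qej mgb pko hryds bjl
Final line count: 15

Answer: 15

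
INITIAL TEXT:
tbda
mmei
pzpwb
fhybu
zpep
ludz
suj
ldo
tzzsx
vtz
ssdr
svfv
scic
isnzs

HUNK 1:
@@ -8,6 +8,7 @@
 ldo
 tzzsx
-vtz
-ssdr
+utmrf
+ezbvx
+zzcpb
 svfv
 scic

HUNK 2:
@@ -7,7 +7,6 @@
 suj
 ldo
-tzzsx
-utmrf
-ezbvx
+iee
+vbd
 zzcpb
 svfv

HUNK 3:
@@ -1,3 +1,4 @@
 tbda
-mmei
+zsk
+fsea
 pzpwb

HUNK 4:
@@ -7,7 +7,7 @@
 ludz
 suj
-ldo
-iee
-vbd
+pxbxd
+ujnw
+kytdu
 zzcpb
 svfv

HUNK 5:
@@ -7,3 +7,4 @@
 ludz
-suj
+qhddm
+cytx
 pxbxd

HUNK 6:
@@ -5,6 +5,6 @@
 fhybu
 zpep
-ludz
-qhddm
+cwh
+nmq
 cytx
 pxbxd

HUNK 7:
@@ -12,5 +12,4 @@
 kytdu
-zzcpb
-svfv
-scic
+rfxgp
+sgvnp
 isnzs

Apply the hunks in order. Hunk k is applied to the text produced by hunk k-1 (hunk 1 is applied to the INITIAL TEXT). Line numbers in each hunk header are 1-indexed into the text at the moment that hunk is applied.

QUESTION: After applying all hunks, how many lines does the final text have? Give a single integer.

Answer: 15

Derivation:
Hunk 1: at line 8 remove [vtz,ssdr] add [utmrf,ezbvx,zzcpb] -> 15 lines: tbda mmei pzpwb fhybu zpep ludz suj ldo tzzsx utmrf ezbvx zzcpb svfv scic isnzs
Hunk 2: at line 7 remove [tzzsx,utmrf,ezbvx] add [iee,vbd] -> 14 lines: tbda mmei pzpwb fhybu zpep ludz suj ldo iee vbd zzcpb svfv scic isnzs
Hunk 3: at line 1 remove [mmei] add [zsk,fsea] -> 15 lines: tbda zsk fsea pzpwb fhybu zpep ludz suj ldo iee vbd zzcpb svfv scic isnzs
Hunk 4: at line 7 remove [ldo,iee,vbd] add [pxbxd,ujnw,kytdu] -> 15 lines: tbda zsk fsea pzpwb fhybu zpep ludz suj pxbxd ujnw kytdu zzcpb svfv scic isnzs
Hunk 5: at line 7 remove [suj] add [qhddm,cytx] -> 16 lines: tbda zsk fsea pzpwb fhybu zpep ludz qhddm cytx pxbxd ujnw kytdu zzcpb svfv scic isnzs
Hunk 6: at line 5 remove [ludz,qhddm] add [cwh,nmq] -> 16 lines: tbda zsk fsea pzpwb fhybu zpep cwh nmq cytx pxbxd ujnw kytdu zzcpb svfv scic isnzs
Hunk 7: at line 12 remove [zzcpb,svfv,scic] add [rfxgp,sgvnp] -> 15 lines: tbda zsk fsea pzpwb fhybu zpep cwh nmq cytx pxbxd ujnw kytdu rfxgp sgvnp isnzs
Final line count: 15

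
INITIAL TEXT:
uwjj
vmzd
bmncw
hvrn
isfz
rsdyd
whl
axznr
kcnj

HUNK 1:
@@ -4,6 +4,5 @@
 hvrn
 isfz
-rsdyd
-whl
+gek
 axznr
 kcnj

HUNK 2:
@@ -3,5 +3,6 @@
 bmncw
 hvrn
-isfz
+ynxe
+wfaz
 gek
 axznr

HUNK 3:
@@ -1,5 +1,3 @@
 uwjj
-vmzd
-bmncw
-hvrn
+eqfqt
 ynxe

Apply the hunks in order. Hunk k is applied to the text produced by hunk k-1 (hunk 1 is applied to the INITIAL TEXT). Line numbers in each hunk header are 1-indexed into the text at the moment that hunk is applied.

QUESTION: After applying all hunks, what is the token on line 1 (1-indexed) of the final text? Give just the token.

Hunk 1: at line 4 remove [rsdyd,whl] add [gek] -> 8 lines: uwjj vmzd bmncw hvrn isfz gek axznr kcnj
Hunk 2: at line 3 remove [isfz] add [ynxe,wfaz] -> 9 lines: uwjj vmzd bmncw hvrn ynxe wfaz gek axznr kcnj
Hunk 3: at line 1 remove [vmzd,bmncw,hvrn] add [eqfqt] -> 7 lines: uwjj eqfqt ynxe wfaz gek axznr kcnj
Final line 1: uwjj

Answer: uwjj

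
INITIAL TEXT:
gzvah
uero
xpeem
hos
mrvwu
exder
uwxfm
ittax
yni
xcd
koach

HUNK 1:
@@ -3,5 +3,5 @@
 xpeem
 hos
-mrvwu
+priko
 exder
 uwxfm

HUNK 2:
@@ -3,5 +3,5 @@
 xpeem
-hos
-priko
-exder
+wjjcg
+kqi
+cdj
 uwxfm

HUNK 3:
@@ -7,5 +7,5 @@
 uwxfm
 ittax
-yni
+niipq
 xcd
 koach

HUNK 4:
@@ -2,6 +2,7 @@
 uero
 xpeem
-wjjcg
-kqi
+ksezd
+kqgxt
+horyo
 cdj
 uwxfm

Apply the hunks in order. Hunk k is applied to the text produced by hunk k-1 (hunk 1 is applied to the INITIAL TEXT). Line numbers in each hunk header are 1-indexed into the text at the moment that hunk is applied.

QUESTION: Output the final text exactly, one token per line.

Hunk 1: at line 3 remove [mrvwu] add [priko] -> 11 lines: gzvah uero xpeem hos priko exder uwxfm ittax yni xcd koach
Hunk 2: at line 3 remove [hos,priko,exder] add [wjjcg,kqi,cdj] -> 11 lines: gzvah uero xpeem wjjcg kqi cdj uwxfm ittax yni xcd koach
Hunk 3: at line 7 remove [yni] add [niipq] -> 11 lines: gzvah uero xpeem wjjcg kqi cdj uwxfm ittax niipq xcd koach
Hunk 4: at line 2 remove [wjjcg,kqi] add [ksezd,kqgxt,horyo] -> 12 lines: gzvah uero xpeem ksezd kqgxt horyo cdj uwxfm ittax niipq xcd koach

Answer: gzvah
uero
xpeem
ksezd
kqgxt
horyo
cdj
uwxfm
ittax
niipq
xcd
koach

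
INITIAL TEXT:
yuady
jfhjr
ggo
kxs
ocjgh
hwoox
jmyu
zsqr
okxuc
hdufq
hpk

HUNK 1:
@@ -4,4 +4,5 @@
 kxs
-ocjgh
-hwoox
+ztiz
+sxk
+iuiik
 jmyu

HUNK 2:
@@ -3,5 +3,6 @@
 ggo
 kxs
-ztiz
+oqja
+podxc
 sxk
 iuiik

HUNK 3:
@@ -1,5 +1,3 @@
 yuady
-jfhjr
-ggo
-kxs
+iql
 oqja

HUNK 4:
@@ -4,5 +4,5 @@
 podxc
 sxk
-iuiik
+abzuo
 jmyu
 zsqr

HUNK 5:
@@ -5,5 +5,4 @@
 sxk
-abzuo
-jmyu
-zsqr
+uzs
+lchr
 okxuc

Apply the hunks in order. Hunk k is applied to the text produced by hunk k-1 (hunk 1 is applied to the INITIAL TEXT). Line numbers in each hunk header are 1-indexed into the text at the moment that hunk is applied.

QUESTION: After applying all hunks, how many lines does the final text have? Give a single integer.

Hunk 1: at line 4 remove [ocjgh,hwoox] add [ztiz,sxk,iuiik] -> 12 lines: yuady jfhjr ggo kxs ztiz sxk iuiik jmyu zsqr okxuc hdufq hpk
Hunk 2: at line 3 remove [ztiz] add [oqja,podxc] -> 13 lines: yuady jfhjr ggo kxs oqja podxc sxk iuiik jmyu zsqr okxuc hdufq hpk
Hunk 3: at line 1 remove [jfhjr,ggo,kxs] add [iql] -> 11 lines: yuady iql oqja podxc sxk iuiik jmyu zsqr okxuc hdufq hpk
Hunk 4: at line 4 remove [iuiik] add [abzuo] -> 11 lines: yuady iql oqja podxc sxk abzuo jmyu zsqr okxuc hdufq hpk
Hunk 5: at line 5 remove [abzuo,jmyu,zsqr] add [uzs,lchr] -> 10 lines: yuady iql oqja podxc sxk uzs lchr okxuc hdufq hpk
Final line count: 10

Answer: 10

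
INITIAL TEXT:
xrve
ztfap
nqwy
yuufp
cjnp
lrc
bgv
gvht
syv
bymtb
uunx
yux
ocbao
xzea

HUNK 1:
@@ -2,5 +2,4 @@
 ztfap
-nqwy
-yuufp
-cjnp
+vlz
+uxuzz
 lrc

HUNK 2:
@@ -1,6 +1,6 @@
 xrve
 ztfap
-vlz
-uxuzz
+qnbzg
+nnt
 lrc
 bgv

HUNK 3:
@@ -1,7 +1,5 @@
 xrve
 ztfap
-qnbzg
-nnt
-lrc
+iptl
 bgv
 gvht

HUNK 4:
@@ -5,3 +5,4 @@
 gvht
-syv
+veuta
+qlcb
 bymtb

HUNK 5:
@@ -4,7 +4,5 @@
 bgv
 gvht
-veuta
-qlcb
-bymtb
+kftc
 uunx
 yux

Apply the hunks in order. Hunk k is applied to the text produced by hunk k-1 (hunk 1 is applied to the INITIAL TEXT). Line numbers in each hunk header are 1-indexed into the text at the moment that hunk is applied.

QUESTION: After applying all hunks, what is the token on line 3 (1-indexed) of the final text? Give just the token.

Answer: iptl

Derivation:
Hunk 1: at line 2 remove [nqwy,yuufp,cjnp] add [vlz,uxuzz] -> 13 lines: xrve ztfap vlz uxuzz lrc bgv gvht syv bymtb uunx yux ocbao xzea
Hunk 2: at line 1 remove [vlz,uxuzz] add [qnbzg,nnt] -> 13 lines: xrve ztfap qnbzg nnt lrc bgv gvht syv bymtb uunx yux ocbao xzea
Hunk 3: at line 1 remove [qnbzg,nnt,lrc] add [iptl] -> 11 lines: xrve ztfap iptl bgv gvht syv bymtb uunx yux ocbao xzea
Hunk 4: at line 5 remove [syv] add [veuta,qlcb] -> 12 lines: xrve ztfap iptl bgv gvht veuta qlcb bymtb uunx yux ocbao xzea
Hunk 5: at line 4 remove [veuta,qlcb,bymtb] add [kftc] -> 10 lines: xrve ztfap iptl bgv gvht kftc uunx yux ocbao xzea
Final line 3: iptl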